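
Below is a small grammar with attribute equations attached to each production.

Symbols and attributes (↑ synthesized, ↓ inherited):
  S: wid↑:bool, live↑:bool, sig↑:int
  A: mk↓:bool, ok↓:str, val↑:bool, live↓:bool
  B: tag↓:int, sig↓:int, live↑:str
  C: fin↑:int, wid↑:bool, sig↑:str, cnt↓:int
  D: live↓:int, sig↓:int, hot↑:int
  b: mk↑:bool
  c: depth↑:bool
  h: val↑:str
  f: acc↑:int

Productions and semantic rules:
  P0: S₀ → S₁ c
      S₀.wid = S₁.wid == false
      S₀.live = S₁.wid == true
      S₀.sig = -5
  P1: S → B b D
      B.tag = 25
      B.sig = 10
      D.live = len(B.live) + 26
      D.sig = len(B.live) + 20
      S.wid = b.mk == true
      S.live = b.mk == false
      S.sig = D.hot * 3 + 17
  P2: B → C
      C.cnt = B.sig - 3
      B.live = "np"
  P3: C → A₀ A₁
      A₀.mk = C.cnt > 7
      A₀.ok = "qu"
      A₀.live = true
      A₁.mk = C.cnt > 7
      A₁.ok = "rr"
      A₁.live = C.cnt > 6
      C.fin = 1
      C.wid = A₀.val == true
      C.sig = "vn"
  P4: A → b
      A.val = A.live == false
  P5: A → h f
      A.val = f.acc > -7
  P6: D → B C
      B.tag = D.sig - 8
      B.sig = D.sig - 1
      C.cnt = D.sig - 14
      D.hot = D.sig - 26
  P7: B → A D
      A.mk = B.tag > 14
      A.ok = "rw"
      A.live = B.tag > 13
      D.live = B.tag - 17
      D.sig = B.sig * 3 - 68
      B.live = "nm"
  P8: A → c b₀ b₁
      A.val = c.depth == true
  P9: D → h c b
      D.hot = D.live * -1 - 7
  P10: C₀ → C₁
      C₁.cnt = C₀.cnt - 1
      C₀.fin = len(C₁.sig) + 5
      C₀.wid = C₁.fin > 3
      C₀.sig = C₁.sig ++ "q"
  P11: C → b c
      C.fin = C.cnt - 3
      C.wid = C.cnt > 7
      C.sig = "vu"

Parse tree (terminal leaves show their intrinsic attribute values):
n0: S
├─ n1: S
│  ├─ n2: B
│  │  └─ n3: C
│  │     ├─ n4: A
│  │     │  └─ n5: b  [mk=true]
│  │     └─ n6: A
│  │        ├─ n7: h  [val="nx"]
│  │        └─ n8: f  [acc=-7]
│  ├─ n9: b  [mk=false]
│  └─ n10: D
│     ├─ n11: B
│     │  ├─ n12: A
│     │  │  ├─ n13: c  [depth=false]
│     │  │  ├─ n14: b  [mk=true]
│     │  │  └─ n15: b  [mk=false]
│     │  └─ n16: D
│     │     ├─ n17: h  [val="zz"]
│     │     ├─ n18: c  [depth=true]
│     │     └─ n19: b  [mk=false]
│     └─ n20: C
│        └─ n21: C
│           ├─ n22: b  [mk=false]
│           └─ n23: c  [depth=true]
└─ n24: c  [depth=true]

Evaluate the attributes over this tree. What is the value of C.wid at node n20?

1. n2.tag = 25  [25]
2. n2.sig = 10  [10]
3. n3.cnt = 7  [B.sig - 3]
4. n4.mk = false  [C.cnt > 7]
5. n4.ok = "qu"  ["qu"]
6. n4.live = true  [true]
7. n5.mk = true  [terminal]
8. n4.val = false  [A.live == false]
9. n6.mk = false  [C.cnt > 7]
10. n6.ok = "rr"  ["rr"]
11. n6.live = true  [C.cnt > 6]
12. n7.val = "nx"  [terminal]
13. n8.acc = -7  [terminal]
14. n6.val = false  [f.acc > -7]
15. n3.fin = 1  [1]
16. n3.wid = false  [A₀.val == true]
17. n3.sig = "vn"  ["vn"]
18. n2.live = "np"  ["np"]
19. n9.mk = false  [terminal]
20. n10.live = 28  [len(B.live) + 26]
21. n10.sig = 22  [len(B.live) + 20]
22. n11.tag = 14  [D.sig - 8]
23. n11.sig = 21  [D.sig - 1]
24. n12.mk = false  [B.tag > 14]
25. n12.ok = "rw"  ["rw"]
26. n12.live = true  [B.tag > 13]
27. n13.depth = false  [terminal]
28. n14.mk = true  [terminal]
29. n15.mk = false  [terminal]
30. n12.val = false  [c.depth == true]
31. n16.live = -3  [B.tag - 17]
32. n16.sig = -5  [B.sig * 3 - 68]
33. n17.val = "zz"  [terminal]
34. n18.depth = true  [terminal]
35. n19.mk = false  [terminal]
36. n16.hot = -4  [D.live * -1 - 7]
37. n11.live = "nm"  ["nm"]
38. n20.cnt = 8  [D.sig - 14]
39. n21.cnt = 7  [C₀.cnt - 1]
40. n22.mk = false  [terminal]
41. n23.depth = true  [terminal]
42. n21.fin = 4  [C.cnt - 3]
43. n21.wid = false  [C.cnt > 7]
44. n21.sig = "vu"  ["vu"]
45. n20.fin = 7  [len(C₁.sig) + 5]
46. n20.wid = true  [C₁.fin > 3]
47. n20.sig = "vuq"  [C₁.sig ++ "q"]
48. n10.hot = -4  [D.sig - 26]
49. n1.wid = false  [b.mk == true]
50. n1.live = true  [b.mk == false]
51. n1.sig = 5  [D.hot * 3 + 17]
52. n24.depth = true  [terminal]
53. n0.wid = true  [S₁.wid == false]
54. n0.live = false  [S₁.wid == true]
55. n0.sig = -5  [-5]

true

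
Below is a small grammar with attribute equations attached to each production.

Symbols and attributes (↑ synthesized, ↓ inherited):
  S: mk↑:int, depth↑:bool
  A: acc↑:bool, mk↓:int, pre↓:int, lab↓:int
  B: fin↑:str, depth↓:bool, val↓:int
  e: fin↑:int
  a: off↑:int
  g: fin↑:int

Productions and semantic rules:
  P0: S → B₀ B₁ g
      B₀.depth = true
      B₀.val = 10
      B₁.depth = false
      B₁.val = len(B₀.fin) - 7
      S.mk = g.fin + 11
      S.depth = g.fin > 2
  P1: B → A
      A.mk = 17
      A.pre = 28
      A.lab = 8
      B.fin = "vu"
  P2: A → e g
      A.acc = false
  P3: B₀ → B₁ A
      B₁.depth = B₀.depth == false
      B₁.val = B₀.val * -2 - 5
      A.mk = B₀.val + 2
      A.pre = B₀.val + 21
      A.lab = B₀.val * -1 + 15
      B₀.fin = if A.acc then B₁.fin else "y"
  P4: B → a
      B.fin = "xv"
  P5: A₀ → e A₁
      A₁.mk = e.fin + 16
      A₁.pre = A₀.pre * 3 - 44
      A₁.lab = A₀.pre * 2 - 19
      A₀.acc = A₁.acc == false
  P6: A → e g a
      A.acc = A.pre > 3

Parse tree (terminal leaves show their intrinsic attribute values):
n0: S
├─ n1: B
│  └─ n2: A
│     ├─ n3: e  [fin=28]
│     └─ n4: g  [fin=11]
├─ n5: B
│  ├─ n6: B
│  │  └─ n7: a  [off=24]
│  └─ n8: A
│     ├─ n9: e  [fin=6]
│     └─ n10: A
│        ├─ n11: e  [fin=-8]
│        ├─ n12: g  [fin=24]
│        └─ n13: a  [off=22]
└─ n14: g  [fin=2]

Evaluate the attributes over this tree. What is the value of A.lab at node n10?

13

1. n1.depth = true  [true]
2. n1.val = 10  [10]
3. n2.mk = 17  [17]
4. n2.pre = 28  [28]
5. n2.lab = 8  [8]
6. n3.fin = 28  [terminal]
7. n4.fin = 11  [terminal]
8. n2.acc = false  [false]
9. n1.fin = "vu"  ["vu"]
10. n5.depth = false  [false]
11. n5.val = -5  [len(B₀.fin) - 7]
12. n6.depth = true  [B₀.depth == false]
13. n6.val = 5  [B₀.val * -2 - 5]
14. n7.off = 24  [terminal]
15. n6.fin = "xv"  ["xv"]
16. n8.mk = -3  [B₀.val + 2]
17. n8.pre = 16  [B₀.val + 21]
18. n8.lab = 20  [B₀.val * -1 + 15]
19. n9.fin = 6  [terminal]
20. n10.mk = 22  [e.fin + 16]
21. n10.pre = 4  [A₀.pre * 3 - 44]
22. n10.lab = 13  [A₀.pre * 2 - 19]
23. n11.fin = -8  [terminal]
24. n12.fin = 24  [terminal]
25. n13.off = 22  [terminal]
26. n10.acc = true  [A.pre > 3]
27. n8.acc = false  [A₁.acc == false]
28. n5.fin = "y"  [if A.acc then B₁.fin else "y"]
29. n14.fin = 2  [terminal]
30. n0.mk = 13  [g.fin + 11]
31. n0.depth = false  [g.fin > 2]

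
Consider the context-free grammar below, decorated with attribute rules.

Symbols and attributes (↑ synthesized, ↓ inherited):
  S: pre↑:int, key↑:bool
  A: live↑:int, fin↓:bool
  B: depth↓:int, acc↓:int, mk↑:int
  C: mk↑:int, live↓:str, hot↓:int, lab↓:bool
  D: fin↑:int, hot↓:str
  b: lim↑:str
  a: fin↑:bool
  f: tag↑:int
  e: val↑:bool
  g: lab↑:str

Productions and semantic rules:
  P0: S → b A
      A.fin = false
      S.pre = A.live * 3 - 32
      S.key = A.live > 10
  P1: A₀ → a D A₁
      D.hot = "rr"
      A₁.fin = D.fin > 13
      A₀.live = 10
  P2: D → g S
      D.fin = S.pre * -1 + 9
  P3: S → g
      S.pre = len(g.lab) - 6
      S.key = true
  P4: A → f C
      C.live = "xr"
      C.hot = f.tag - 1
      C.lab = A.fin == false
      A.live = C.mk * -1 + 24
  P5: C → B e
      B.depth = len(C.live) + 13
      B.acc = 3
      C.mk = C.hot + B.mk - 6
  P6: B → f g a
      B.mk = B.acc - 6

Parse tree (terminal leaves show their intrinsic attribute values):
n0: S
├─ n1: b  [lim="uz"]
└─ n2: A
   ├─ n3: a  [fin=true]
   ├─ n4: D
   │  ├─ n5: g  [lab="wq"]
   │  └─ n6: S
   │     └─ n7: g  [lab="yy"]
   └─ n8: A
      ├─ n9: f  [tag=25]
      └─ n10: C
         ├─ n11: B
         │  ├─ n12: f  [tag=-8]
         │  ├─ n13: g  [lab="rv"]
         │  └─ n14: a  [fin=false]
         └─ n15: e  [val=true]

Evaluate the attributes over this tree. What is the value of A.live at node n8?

9

1. n1.lim = "uz"  [terminal]
2. n2.fin = false  [false]
3. n3.fin = true  [terminal]
4. n4.hot = "rr"  ["rr"]
5. n5.lab = "wq"  [terminal]
6. n7.lab = "yy"  [terminal]
7. n6.pre = -4  [len(g.lab) - 6]
8. n6.key = true  [true]
9. n4.fin = 13  [S.pre * -1 + 9]
10. n8.fin = false  [D.fin > 13]
11. n9.tag = 25  [terminal]
12. n10.live = "xr"  ["xr"]
13. n10.hot = 24  [f.tag - 1]
14. n10.lab = true  [A.fin == false]
15. n11.depth = 15  [len(C.live) + 13]
16. n11.acc = 3  [3]
17. n12.tag = -8  [terminal]
18. n13.lab = "rv"  [terminal]
19. n14.fin = false  [terminal]
20. n11.mk = -3  [B.acc - 6]
21. n15.val = true  [terminal]
22. n10.mk = 15  [C.hot + B.mk - 6]
23. n8.live = 9  [C.mk * -1 + 24]
24. n2.live = 10  [10]
25. n0.pre = -2  [A.live * 3 - 32]
26. n0.key = false  [A.live > 10]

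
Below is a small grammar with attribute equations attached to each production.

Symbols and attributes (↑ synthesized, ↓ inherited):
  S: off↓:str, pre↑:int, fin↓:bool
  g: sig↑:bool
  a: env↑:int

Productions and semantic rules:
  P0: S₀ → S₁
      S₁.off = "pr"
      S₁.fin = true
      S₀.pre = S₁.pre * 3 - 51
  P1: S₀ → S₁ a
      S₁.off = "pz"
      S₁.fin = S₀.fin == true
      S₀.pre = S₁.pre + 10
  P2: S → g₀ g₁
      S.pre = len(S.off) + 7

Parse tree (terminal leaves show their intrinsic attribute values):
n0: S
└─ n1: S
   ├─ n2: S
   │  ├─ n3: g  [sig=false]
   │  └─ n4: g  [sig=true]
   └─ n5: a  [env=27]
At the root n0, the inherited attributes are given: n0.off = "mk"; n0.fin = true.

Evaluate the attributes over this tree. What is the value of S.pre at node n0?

6

1. n0.off = "mk"  [given at root]
2. n0.fin = true  [given at root]
3. n1.off = "pr"  ["pr"]
4. n1.fin = true  [true]
5. n2.off = "pz"  ["pz"]
6. n2.fin = true  [S₀.fin == true]
7. n3.sig = false  [terminal]
8. n4.sig = true  [terminal]
9. n2.pre = 9  [len(S.off) + 7]
10. n5.env = 27  [terminal]
11. n1.pre = 19  [S₁.pre + 10]
12. n0.pre = 6  [S₁.pre * 3 - 51]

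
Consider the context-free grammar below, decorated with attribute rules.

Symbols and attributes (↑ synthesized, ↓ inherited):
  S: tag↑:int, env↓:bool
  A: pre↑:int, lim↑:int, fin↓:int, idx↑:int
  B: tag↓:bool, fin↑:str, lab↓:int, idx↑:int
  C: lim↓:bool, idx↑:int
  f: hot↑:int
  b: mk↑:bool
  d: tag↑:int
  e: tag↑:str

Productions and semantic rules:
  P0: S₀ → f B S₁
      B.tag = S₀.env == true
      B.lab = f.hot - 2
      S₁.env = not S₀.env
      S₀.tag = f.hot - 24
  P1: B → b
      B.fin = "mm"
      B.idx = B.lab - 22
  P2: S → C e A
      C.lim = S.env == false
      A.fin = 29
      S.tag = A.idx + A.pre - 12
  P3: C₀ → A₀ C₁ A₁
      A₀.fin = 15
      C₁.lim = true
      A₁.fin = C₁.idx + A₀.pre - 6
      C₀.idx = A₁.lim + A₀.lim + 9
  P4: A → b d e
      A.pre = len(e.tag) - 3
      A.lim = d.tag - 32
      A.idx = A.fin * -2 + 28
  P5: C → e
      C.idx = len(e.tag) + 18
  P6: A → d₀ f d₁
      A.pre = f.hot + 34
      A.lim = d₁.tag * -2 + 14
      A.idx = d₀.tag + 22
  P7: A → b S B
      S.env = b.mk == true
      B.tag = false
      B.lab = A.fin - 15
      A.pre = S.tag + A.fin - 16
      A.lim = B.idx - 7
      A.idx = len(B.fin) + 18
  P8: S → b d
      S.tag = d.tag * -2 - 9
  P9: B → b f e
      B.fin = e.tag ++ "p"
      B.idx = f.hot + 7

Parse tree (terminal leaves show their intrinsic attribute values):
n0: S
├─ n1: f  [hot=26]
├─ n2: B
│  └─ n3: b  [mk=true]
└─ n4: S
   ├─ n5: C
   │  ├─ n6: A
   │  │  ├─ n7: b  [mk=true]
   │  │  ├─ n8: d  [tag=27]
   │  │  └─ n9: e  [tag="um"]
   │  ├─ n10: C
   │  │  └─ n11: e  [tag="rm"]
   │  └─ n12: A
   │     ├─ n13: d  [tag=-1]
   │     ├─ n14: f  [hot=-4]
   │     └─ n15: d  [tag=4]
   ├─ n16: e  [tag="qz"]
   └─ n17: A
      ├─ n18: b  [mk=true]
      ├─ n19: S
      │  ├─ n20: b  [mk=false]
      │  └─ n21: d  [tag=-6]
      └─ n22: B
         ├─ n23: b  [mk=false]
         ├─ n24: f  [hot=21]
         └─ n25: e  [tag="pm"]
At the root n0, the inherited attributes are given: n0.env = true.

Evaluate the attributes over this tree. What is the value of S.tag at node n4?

25

1. n0.env = true  [given at root]
2. n1.hot = 26  [terminal]
3. n2.tag = true  [S₀.env == true]
4. n2.lab = 24  [f.hot - 2]
5. n3.mk = true  [terminal]
6. n2.fin = "mm"  ["mm"]
7. n2.idx = 2  [B.lab - 22]
8. n4.env = false  [not S₀.env]
9. n5.lim = true  [S.env == false]
10. n6.fin = 15  [15]
11. n7.mk = true  [terminal]
12. n8.tag = 27  [terminal]
13. n9.tag = "um"  [terminal]
14. n6.pre = -1  [len(e.tag) - 3]
15. n6.lim = -5  [d.tag - 32]
16. n6.idx = -2  [A.fin * -2 + 28]
17. n10.lim = true  [true]
18. n11.tag = "rm"  [terminal]
19. n10.idx = 20  [len(e.tag) + 18]
20. n12.fin = 13  [C₁.idx + A₀.pre - 6]
21. n13.tag = -1  [terminal]
22. n14.hot = -4  [terminal]
23. n15.tag = 4  [terminal]
24. n12.pre = 30  [f.hot + 34]
25. n12.lim = 6  [d₁.tag * -2 + 14]
26. n12.idx = 21  [d₀.tag + 22]
27. n5.idx = 10  [A₁.lim + A₀.lim + 9]
28. n16.tag = "qz"  [terminal]
29. n17.fin = 29  [29]
30. n18.mk = true  [terminal]
31. n19.env = true  [b.mk == true]
32. n20.mk = false  [terminal]
33. n21.tag = -6  [terminal]
34. n19.tag = 3  [d.tag * -2 - 9]
35. n22.tag = false  [false]
36. n22.lab = 14  [A.fin - 15]
37. n23.mk = false  [terminal]
38. n24.hot = 21  [terminal]
39. n25.tag = "pm"  [terminal]
40. n22.fin = "pmp"  [e.tag ++ "p"]
41. n22.idx = 28  [f.hot + 7]
42. n17.pre = 16  [S.tag + A.fin - 16]
43. n17.lim = 21  [B.idx - 7]
44. n17.idx = 21  [len(B.fin) + 18]
45. n4.tag = 25  [A.idx + A.pre - 12]
46. n0.tag = 2  [f.hot - 24]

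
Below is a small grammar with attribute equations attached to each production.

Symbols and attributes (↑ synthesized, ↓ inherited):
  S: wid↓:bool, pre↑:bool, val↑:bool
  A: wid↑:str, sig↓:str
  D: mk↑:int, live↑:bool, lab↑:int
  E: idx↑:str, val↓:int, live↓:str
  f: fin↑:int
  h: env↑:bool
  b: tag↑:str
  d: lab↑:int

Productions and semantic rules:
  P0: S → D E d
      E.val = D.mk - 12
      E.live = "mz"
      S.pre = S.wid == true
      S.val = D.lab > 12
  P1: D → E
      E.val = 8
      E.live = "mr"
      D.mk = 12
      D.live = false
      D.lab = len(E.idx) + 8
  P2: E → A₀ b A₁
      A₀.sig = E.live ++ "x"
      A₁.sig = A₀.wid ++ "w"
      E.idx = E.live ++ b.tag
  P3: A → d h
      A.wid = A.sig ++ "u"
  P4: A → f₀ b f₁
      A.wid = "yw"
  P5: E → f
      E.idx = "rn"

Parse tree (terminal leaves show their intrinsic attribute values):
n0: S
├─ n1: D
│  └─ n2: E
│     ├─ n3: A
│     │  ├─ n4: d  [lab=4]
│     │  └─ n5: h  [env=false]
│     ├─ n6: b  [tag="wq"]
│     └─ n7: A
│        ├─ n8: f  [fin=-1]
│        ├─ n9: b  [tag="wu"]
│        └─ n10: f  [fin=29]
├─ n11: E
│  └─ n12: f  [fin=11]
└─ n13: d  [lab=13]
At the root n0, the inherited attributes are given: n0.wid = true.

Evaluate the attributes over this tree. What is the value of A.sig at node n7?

1. n0.wid = true  [given at root]
2. n2.val = 8  [8]
3. n2.live = "mr"  ["mr"]
4. n3.sig = "mrx"  [E.live ++ "x"]
5. n4.lab = 4  [terminal]
6. n5.env = false  [terminal]
7. n3.wid = "mrxu"  [A.sig ++ "u"]
8. n6.tag = "wq"  [terminal]
9. n7.sig = "mrxuw"  [A₀.wid ++ "w"]
10. n8.fin = -1  [terminal]
11. n9.tag = "wu"  [terminal]
12. n10.fin = 29  [terminal]
13. n7.wid = "yw"  ["yw"]
14. n2.idx = "mrwq"  [E.live ++ b.tag]
15. n1.mk = 12  [12]
16. n1.live = false  [false]
17. n1.lab = 12  [len(E.idx) + 8]
18. n11.val = 0  [D.mk - 12]
19. n11.live = "mz"  ["mz"]
20. n12.fin = 11  [terminal]
21. n11.idx = "rn"  ["rn"]
22. n13.lab = 13  [terminal]
23. n0.pre = true  [S.wid == true]
24. n0.val = false  [D.lab > 12]

"mrxuw"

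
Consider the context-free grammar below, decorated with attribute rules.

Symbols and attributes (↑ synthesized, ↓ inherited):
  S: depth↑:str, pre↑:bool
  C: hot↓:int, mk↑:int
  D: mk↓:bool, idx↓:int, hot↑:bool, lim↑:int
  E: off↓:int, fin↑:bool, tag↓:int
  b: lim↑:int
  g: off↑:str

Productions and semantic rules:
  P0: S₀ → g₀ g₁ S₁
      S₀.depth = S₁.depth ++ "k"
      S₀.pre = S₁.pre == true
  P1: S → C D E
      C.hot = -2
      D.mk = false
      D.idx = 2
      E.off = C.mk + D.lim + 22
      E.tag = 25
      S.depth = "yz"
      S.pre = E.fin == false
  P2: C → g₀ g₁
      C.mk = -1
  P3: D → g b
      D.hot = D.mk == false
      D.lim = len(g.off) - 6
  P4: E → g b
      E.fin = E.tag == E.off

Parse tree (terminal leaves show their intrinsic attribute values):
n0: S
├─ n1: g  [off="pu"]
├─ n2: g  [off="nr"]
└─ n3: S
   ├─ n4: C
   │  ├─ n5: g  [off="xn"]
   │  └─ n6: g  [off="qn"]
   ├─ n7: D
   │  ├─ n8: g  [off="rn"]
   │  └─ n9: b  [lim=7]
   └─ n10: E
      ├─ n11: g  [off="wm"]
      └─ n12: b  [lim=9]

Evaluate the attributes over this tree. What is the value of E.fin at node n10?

1. n1.off = "pu"  [terminal]
2. n2.off = "nr"  [terminal]
3. n4.hot = -2  [-2]
4. n5.off = "xn"  [terminal]
5. n6.off = "qn"  [terminal]
6. n4.mk = -1  [-1]
7. n7.mk = false  [false]
8. n7.idx = 2  [2]
9. n8.off = "rn"  [terminal]
10. n9.lim = 7  [terminal]
11. n7.hot = true  [D.mk == false]
12. n7.lim = -4  [len(g.off) - 6]
13. n10.off = 17  [C.mk + D.lim + 22]
14. n10.tag = 25  [25]
15. n11.off = "wm"  [terminal]
16. n12.lim = 9  [terminal]
17. n10.fin = false  [E.tag == E.off]
18. n3.depth = "yz"  ["yz"]
19. n3.pre = true  [E.fin == false]
20. n0.depth = "yzk"  [S₁.depth ++ "k"]
21. n0.pre = true  [S₁.pre == true]

false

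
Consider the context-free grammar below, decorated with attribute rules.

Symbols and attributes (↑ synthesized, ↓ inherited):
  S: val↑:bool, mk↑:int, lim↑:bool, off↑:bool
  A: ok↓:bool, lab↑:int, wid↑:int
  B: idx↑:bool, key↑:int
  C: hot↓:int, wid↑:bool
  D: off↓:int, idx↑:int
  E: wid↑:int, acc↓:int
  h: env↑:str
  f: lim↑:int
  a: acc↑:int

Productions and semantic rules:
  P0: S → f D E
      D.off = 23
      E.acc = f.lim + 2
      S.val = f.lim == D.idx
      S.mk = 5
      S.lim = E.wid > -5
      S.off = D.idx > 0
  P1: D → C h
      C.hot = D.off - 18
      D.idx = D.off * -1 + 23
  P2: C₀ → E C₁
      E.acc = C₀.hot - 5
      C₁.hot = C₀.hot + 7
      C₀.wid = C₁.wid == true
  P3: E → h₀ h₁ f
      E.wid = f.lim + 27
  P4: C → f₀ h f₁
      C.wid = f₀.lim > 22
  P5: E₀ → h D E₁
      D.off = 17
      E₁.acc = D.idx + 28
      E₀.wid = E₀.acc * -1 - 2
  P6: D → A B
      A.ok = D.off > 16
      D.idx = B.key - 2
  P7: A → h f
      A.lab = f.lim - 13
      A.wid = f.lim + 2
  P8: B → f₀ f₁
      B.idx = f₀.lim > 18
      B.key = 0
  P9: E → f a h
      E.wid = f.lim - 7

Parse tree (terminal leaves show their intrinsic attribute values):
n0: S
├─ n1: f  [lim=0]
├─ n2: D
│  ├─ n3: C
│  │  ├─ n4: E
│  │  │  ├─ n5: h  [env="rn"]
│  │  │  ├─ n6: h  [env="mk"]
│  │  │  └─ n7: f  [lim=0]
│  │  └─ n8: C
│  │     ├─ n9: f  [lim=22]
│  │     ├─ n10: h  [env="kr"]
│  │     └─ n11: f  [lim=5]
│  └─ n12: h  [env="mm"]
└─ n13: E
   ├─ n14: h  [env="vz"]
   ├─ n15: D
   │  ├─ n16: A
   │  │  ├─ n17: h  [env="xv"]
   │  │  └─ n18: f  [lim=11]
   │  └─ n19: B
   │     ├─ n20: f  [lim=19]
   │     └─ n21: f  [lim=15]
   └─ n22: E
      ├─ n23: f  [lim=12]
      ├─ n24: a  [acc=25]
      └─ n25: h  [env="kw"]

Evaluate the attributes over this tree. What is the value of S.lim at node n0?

true

1. n1.lim = 0  [terminal]
2. n2.off = 23  [23]
3. n3.hot = 5  [D.off - 18]
4. n4.acc = 0  [C₀.hot - 5]
5. n5.env = "rn"  [terminal]
6. n6.env = "mk"  [terminal]
7. n7.lim = 0  [terminal]
8. n4.wid = 27  [f.lim + 27]
9. n8.hot = 12  [C₀.hot + 7]
10. n9.lim = 22  [terminal]
11. n10.env = "kr"  [terminal]
12. n11.lim = 5  [terminal]
13. n8.wid = false  [f₀.lim > 22]
14. n3.wid = false  [C₁.wid == true]
15. n12.env = "mm"  [terminal]
16. n2.idx = 0  [D.off * -1 + 23]
17. n13.acc = 2  [f.lim + 2]
18. n14.env = "vz"  [terminal]
19. n15.off = 17  [17]
20. n16.ok = true  [D.off > 16]
21. n17.env = "xv"  [terminal]
22. n18.lim = 11  [terminal]
23. n16.lab = -2  [f.lim - 13]
24. n16.wid = 13  [f.lim + 2]
25. n20.lim = 19  [terminal]
26. n21.lim = 15  [terminal]
27. n19.idx = true  [f₀.lim > 18]
28. n19.key = 0  [0]
29. n15.idx = -2  [B.key - 2]
30. n22.acc = 26  [D.idx + 28]
31. n23.lim = 12  [terminal]
32. n24.acc = 25  [terminal]
33. n25.env = "kw"  [terminal]
34. n22.wid = 5  [f.lim - 7]
35. n13.wid = -4  [E₀.acc * -1 - 2]
36. n0.val = true  [f.lim == D.idx]
37. n0.mk = 5  [5]
38. n0.lim = true  [E.wid > -5]
39. n0.off = false  [D.idx > 0]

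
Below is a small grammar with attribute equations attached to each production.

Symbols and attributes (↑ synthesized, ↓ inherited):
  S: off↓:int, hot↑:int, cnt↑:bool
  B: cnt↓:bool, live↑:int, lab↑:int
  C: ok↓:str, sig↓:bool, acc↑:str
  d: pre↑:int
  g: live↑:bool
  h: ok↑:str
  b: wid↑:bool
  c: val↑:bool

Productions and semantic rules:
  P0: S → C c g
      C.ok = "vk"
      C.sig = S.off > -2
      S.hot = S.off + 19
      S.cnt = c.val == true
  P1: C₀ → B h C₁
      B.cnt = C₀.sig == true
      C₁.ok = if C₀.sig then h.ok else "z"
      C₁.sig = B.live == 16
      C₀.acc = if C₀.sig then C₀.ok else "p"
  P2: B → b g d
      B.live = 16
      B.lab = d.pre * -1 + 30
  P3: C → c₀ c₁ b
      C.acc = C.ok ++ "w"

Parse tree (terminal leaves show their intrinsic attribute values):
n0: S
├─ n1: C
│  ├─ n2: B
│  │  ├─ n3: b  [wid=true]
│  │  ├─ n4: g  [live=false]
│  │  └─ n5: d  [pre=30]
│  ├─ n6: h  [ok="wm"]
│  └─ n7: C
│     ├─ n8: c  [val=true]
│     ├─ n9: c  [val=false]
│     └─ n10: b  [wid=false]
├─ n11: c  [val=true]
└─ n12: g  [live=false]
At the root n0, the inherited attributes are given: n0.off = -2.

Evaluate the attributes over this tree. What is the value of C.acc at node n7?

1. n0.off = -2  [given at root]
2. n1.ok = "vk"  ["vk"]
3. n1.sig = false  [S.off > -2]
4. n2.cnt = false  [C₀.sig == true]
5. n3.wid = true  [terminal]
6. n4.live = false  [terminal]
7. n5.pre = 30  [terminal]
8. n2.live = 16  [16]
9. n2.lab = 0  [d.pre * -1 + 30]
10. n6.ok = "wm"  [terminal]
11. n7.ok = "z"  [if C₀.sig then h.ok else "z"]
12. n7.sig = true  [B.live == 16]
13. n8.val = true  [terminal]
14. n9.val = false  [terminal]
15. n10.wid = false  [terminal]
16. n7.acc = "zw"  [C.ok ++ "w"]
17. n1.acc = "p"  [if C₀.sig then C₀.ok else "p"]
18. n11.val = true  [terminal]
19. n12.live = false  [terminal]
20. n0.hot = 17  [S.off + 19]
21. n0.cnt = true  [c.val == true]

"zw"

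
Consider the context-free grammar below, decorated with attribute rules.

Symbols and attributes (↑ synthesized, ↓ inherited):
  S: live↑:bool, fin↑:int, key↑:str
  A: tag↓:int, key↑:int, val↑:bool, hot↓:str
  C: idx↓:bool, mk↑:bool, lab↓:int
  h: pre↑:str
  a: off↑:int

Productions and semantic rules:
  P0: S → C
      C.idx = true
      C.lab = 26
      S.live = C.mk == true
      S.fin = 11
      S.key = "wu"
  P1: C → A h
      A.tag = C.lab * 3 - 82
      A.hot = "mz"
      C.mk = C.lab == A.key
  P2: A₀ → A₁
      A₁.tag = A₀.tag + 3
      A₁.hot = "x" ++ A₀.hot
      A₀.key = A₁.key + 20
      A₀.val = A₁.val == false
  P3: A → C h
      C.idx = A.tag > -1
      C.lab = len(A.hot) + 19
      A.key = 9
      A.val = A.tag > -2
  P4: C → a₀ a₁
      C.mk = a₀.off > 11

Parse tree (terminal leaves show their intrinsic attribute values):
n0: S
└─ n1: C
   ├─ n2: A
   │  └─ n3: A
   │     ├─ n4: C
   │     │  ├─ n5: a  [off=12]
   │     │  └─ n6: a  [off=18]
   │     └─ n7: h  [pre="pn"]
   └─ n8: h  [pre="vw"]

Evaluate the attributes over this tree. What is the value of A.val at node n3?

1. n1.idx = true  [true]
2. n1.lab = 26  [26]
3. n2.tag = -4  [C.lab * 3 - 82]
4. n2.hot = "mz"  ["mz"]
5. n3.tag = -1  [A₀.tag + 3]
6. n3.hot = "xmz"  ["x" ++ A₀.hot]
7. n4.idx = false  [A.tag > -1]
8. n4.lab = 22  [len(A.hot) + 19]
9. n5.off = 12  [terminal]
10. n6.off = 18  [terminal]
11. n4.mk = true  [a₀.off > 11]
12. n7.pre = "pn"  [terminal]
13. n3.key = 9  [9]
14. n3.val = true  [A.tag > -2]
15. n2.key = 29  [A₁.key + 20]
16. n2.val = false  [A₁.val == false]
17. n8.pre = "vw"  [terminal]
18. n1.mk = false  [C.lab == A.key]
19. n0.live = false  [C.mk == true]
20. n0.fin = 11  [11]
21. n0.key = "wu"  ["wu"]

true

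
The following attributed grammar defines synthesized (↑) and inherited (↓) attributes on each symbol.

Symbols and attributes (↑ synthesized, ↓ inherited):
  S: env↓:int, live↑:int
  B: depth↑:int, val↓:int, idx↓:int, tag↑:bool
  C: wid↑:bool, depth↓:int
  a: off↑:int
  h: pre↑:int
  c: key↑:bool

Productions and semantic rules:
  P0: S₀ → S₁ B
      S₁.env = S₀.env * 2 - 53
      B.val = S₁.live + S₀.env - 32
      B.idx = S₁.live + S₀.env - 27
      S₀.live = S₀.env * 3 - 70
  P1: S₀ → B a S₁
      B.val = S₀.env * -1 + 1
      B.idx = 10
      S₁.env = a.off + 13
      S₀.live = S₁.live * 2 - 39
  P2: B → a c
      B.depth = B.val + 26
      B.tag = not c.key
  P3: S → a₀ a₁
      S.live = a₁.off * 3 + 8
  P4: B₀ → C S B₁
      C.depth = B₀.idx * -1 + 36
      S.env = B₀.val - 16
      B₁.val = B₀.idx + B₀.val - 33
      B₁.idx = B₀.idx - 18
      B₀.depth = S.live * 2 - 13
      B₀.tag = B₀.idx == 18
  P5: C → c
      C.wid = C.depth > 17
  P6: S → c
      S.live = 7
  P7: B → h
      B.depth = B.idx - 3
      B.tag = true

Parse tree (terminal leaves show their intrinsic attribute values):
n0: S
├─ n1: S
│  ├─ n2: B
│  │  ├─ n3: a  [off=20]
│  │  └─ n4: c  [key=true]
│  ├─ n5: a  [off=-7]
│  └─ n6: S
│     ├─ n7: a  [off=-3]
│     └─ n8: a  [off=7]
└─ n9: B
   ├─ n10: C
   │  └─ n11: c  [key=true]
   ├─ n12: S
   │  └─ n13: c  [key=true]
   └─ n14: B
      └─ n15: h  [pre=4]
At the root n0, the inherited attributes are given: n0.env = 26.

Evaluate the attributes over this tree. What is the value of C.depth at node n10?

1. n0.env = 26  [given at root]
2. n1.env = -1  [S₀.env * 2 - 53]
3. n2.val = 2  [S₀.env * -1 + 1]
4. n2.idx = 10  [10]
5. n3.off = 20  [terminal]
6. n4.key = true  [terminal]
7. n2.depth = 28  [B.val + 26]
8. n2.tag = false  [not c.key]
9. n5.off = -7  [terminal]
10. n6.env = 6  [a.off + 13]
11. n7.off = -3  [terminal]
12. n8.off = 7  [terminal]
13. n6.live = 29  [a₁.off * 3 + 8]
14. n1.live = 19  [S₁.live * 2 - 39]
15. n9.val = 13  [S₁.live + S₀.env - 32]
16. n9.idx = 18  [S₁.live + S₀.env - 27]
17. n10.depth = 18  [B₀.idx * -1 + 36]
18. n11.key = true  [terminal]
19. n10.wid = true  [C.depth > 17]
20. n12.env = -3  [B₀.val - 16]
21. n13.key = true  [terminal]
22. n12.live = 7  [7]
23. n14.val = -2  [B₀.idx + B₀.val - 33]
24. n14.idx = 0  [B₀.idx - 18]
25. n15.pre = 4  [terminal]
26. n14.depth = -3  [B.idx - 3]
27. n14.tag = true  [true]
28. n9.depth = 1  [S.live * 2 - 13]
29. n9.tag = true  [B₀.idx == 18]
30. n0.live = 8  [S₀.env * 3 - 70]

18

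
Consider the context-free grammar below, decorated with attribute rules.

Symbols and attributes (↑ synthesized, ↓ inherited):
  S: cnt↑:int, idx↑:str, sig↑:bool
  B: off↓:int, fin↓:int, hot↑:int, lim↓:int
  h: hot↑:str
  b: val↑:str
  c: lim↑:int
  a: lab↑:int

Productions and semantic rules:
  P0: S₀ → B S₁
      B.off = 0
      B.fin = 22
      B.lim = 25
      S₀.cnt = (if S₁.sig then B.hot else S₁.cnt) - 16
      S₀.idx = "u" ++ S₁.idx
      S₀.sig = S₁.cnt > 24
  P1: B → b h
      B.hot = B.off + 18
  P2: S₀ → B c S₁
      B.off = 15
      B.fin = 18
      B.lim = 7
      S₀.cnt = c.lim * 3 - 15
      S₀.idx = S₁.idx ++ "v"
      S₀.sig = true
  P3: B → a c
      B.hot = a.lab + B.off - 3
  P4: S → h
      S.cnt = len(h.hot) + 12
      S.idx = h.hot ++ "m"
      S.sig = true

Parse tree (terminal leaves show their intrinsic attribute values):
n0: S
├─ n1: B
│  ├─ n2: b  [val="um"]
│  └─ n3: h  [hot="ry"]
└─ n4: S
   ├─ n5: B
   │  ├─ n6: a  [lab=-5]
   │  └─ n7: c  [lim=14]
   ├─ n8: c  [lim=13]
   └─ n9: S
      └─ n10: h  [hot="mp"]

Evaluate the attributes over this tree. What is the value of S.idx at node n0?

"umpmv"

1. n1.off = 0  [0]
2. n1.fin = 22  [22]
3. n1.lim = 25  [25]
4. n2.val = "um"  [terminal]
5. n3.hot = "ry"  [terminal]
6. n1.hot = 18  [B.off + 18]
7. n5.off = 15  [15]
8. n5.fin = 18  [18]
9. n5.lim = 7  [7]
10. n6.lab = -5  [terminal]
11. n7.lim = 14  [terminal]
12. n5.hot = 7  [a.lab + B.off - 3]
13. n8.lim = 13  [terminal]
14. n10.hot = "mp"  [terminal]
15. n9.cnt = 14  [len(h.hot) + 12]
16. n9.idx = "mpm"  [h.hot ++ "m"]
17. n9.sig = true  [true]
18. n4.cnt = 24  [c.lim * 3 - 15]
19. n4.idx = "mpmv"  [S₁.idx ++ "v"]
20. n4.sig = true  [true]
21. n0.cnt = 2  [(if S₁.sig then B.hot else S₁.cnt) - 16]
22. n0.idx = "umpmv"  ["u" ++ S₁.idx]
23. n0.sig = false  [S₁.cnt > 24]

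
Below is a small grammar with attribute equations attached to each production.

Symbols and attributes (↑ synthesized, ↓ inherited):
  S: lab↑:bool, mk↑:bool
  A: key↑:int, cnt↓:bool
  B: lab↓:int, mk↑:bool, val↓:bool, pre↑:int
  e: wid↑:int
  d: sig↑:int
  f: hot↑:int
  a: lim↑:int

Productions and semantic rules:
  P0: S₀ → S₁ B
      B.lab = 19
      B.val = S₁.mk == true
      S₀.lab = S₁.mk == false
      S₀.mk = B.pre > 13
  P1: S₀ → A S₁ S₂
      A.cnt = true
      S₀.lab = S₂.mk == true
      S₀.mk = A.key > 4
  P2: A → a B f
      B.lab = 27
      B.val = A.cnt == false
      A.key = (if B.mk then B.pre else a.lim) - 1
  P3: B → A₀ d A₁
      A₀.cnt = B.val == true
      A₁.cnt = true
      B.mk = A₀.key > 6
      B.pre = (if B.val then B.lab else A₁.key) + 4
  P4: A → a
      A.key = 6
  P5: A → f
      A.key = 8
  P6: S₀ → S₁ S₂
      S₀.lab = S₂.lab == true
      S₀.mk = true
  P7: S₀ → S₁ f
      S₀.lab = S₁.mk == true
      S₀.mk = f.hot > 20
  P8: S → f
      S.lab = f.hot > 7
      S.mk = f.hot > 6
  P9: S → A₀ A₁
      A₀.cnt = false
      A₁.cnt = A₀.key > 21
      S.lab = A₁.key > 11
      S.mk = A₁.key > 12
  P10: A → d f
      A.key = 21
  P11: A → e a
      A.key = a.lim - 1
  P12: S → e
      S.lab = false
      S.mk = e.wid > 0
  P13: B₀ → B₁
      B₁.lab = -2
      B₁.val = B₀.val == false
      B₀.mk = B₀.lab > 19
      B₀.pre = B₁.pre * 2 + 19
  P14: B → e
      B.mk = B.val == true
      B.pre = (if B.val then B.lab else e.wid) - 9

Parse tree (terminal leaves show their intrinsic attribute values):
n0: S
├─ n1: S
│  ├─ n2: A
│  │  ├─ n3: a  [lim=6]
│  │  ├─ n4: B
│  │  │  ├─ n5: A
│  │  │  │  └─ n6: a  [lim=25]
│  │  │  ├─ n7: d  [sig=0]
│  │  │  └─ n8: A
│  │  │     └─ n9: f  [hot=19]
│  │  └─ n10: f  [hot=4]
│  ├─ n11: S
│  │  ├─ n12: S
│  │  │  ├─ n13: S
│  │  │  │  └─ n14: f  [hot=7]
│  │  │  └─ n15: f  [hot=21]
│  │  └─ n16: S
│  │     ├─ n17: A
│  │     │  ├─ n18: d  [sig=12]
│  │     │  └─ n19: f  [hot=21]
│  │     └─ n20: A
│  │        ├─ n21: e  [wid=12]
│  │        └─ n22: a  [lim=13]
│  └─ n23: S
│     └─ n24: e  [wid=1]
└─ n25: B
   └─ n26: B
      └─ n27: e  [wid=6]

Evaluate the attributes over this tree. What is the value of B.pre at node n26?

1. n2.cnt = true  [true]
2. n3.lim = 6  [terminal]
3. n4.lab = 27  [27]
4. n4.val = false  [A.cnt == false]
5. n5.cnt = false  [B.val == true]
6. n6.lim = 25  [terminal]
7. n5.key = 6  [6]
8. n7.sig = 0  [terminal]
9. n8.cnt = true  [true]
10. n9.hot = 19  [terminal]
11. n8.key = 8  [8]
12. n4.mk = false  [A₀.key > 6]
13. n4.pre = 12  [(if B.val then B.lab else A₁.key) + 4]
14. n10.hot = 4  [terminal]
15. n2.key = 5  [(if B.mk then B.pre else a.lim) - 1]
16. n14.hot = 7  [terminal]
17. n13.lab = false  [f.hot > 7]
18. n13.mk = true  [f.hot > 6]
19. n15.hot = 21  [terminal]
20. n12.lab = true  [S₁.mk == true]
21. n12.mk = true  [f.hot > 20]
22. n17.cnt = false  [false]
23. n18.sig = 12  [terminal]
24. n19.hot = 21  [terminal]
25. n17.key = 21  [21]
26. n20.cnt = false  [A₀.key > 21]
27. n21.wid = 12  [terminal]
28. n22.lim = 13  [terminal]
29. n20.key = 12  [a.lim - 1]
30. n16.lab = true  [A₁.key > 11]
31. n16.mk = false  [A₁.key > 12]
32. n11.lab = true  [S₂.lab == true]
33. n11.mk = true  [true]
34. n24.wid = 1  [terminal]
35. n23.lab = false  [false]
36. n23.mk = true  [e.wid > 0]
37. n1.lab = true  [S₂.mk == true]
38. n1.mk = true  [A.key > 4]
39. n25.lab = 19  [19]
40. n25.val = true  [S₁.mk == true]
41. n26.lab = -2  [-2]
42. n26.val = false  [B₀.val == false]
43. n27.wid = 6  [terminal]
44. n26.mk = false  [B.val == true]
45. n26.pre = -3  [(if B.val then B.lab else e.wid) - 9]
46. n25.mk = false  [B₀.lab > 19]
47. n25.pre = 13  [B₁.pre * 2 + 19]
48. n0.lab = false  [S₁.mk == false]
49. n0.mk = false  [B.pre > 13]

-3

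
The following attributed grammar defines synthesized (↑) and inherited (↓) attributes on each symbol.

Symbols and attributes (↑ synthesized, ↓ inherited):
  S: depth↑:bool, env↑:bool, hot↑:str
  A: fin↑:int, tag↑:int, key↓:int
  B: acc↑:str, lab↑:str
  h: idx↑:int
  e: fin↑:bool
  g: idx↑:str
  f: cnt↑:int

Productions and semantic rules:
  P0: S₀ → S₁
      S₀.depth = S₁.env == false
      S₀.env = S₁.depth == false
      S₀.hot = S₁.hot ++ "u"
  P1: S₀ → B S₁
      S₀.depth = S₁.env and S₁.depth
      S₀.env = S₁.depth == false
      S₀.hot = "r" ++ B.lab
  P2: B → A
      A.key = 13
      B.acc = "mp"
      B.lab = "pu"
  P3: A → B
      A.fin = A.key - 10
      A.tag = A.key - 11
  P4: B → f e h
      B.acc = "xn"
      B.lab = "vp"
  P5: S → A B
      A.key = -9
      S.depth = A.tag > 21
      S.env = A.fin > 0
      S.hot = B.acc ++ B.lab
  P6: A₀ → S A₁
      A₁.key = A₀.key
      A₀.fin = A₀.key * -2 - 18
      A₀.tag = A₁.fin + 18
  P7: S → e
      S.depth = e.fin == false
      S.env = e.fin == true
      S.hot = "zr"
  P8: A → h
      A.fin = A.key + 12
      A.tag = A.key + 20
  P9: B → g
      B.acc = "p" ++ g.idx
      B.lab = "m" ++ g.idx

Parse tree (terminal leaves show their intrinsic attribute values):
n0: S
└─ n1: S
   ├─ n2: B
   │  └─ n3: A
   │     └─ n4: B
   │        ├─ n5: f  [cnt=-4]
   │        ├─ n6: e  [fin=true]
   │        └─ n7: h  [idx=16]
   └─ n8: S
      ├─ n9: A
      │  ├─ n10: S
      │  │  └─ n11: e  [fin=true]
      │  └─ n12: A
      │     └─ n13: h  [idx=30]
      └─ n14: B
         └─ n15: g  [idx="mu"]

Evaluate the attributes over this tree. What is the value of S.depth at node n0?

1. n3.key = 13  [13]
2. n5.cnt = -4  [terminal]
3. n6.fin = true  [terminal]
4. n7.idx = 16  [terminal]
5. n4.acc = "xn"  ["xn"]
6. n4.lab = "vp"  ["vp"]
7. n3.fin = 3  [A.key - 10]
8. n3.tag = 2  [A.key - 11]
9. n2.acc = "mp"  ["mp"]
10. n2.lab = "pu"  ["pu"]
11. n9.key = -9  [-9]
12. n11.fin = true  [terminal]
13. n10.depth = false  [e.fin == false]
14. n10.env = true  [e.fin == true]
15. n10.hot = "zr"  ["zr"]
16. n12.key = -9  [A₀.key]
17. n13.idx = 30  [terminal]
18. n12.fin = 3  [A.key + 12]
19. n12.tag = 11  [A.key + 20]
20. n9.fin = 0  [A₀.key * -2 - 18]
21. n9.tag = 21  [A₁.fin + 18]
22. n15.idx = "mu"  [terminal]
23. n14.acc = "pmu"  ["p" ++ g.idx]
24. n14.lab = "mmu"  ["m" ++ g.idx]
25. n8.depth = false  [A.tag > 21]
26. n8.env = false  [A.fin > 0]
27. n8.hot = "pmummu"  [B.acc ++ B.lab]
28. n1.depth = false  [S₁.env and S₁.depth]
29. n1.env = true  [S₁.depth == false]
30. n1.hot = "rpu"  ["r" ++ B.lab]
31. n0.depth = false  [S₁.env == false]
32. n0.env = true  [S₁.depth == false]
33. n0.hot = "rpuu"  [S₁.hot ++ "u"]

false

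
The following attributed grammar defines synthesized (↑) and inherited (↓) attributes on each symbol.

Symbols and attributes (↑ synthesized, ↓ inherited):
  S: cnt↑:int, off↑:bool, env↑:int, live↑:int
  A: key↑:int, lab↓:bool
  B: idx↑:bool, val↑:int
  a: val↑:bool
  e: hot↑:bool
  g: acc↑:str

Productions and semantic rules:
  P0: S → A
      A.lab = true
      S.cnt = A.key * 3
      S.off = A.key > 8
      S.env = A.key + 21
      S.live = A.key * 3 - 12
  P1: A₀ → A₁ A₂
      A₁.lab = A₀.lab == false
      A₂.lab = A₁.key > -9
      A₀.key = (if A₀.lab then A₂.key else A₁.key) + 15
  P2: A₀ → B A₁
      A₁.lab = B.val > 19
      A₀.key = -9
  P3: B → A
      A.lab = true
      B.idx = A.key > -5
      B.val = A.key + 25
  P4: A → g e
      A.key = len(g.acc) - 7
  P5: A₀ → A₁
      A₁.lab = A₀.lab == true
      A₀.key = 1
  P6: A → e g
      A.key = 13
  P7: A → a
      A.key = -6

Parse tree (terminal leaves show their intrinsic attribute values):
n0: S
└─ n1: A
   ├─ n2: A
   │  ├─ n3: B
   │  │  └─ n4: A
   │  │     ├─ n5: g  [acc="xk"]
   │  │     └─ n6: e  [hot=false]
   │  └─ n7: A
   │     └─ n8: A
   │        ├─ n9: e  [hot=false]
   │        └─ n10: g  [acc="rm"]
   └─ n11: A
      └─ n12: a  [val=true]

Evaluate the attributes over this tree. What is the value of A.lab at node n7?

true

1. n1.lab = true  [true]
2. n2.lab = false  [A₀.lab == false]
3. n4.lab = true  [true]
4. n5.acc = "xk"  [terminal]
5. n6.hot = false  [terminal]
6. n4.key = -5  [len(g.acc) - 7]
7. n3.idx = false  [A.key > -5]
8. n3.val = 20  [A.key + 25]
9. n7.lab = true  [B.val > 19]
10. n8.lab = true  [A₀.lab == true]
11. n9.hot = false  [terminal]
12. n10.acc = "rm"  [terminal]
13. n8.key = 13  [13]
14. n7.key = 1  [1]
15. n2.key = -9  [-9]
16. n11.lab = false  [A₁.key > -9]
17. n12.val = true  [terminal]
18. n11.key = -6  [-6]
19. n1.key = 9  [(if A₀.lab then A₂.key else A₁.key) + 15]
20. n0.cnt = 27  [A.key * 3]
21. n0.off = true  [A.key > 8]
22. n0.env = 30  [A.key + 21]
23. n0.live = 15  [A.key * 3 - 12]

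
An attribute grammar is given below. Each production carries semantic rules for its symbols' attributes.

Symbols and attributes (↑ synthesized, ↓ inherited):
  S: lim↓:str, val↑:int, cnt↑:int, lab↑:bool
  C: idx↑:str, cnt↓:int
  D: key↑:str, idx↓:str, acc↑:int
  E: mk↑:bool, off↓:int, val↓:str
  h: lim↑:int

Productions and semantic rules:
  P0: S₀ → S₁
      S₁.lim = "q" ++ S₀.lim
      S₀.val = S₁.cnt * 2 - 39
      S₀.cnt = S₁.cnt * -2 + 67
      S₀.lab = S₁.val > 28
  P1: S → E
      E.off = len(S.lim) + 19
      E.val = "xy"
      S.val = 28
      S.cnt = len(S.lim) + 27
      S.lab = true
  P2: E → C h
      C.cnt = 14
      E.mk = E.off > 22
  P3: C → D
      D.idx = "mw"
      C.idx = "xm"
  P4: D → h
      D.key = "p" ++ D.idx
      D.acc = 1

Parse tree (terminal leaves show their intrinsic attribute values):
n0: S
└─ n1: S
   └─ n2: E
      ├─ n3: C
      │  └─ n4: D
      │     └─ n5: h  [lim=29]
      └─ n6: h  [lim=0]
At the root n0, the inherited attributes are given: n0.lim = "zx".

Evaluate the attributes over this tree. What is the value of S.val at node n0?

1. n0.lim = "zx"  [given at root]
2. n1.lim = "qzx"  ["q" ++ S₀.lim]
3. n2.off = 22  [len(S.lim) + 19]
4. n2.val = "xy"  ["xy"]
5. n3.cnt = 14  [14]
6. n4.idx = "mw"  ["mw"]
7. n5.lim = 29  [terminal]
8. n4.key = "pmw"  ["p" ++ D.idx]
9. n4.acc = 1  [1]
10. n3.idx = "xm"  ["xm"]
11. n6.lim = 0  [terminal]
12. n2.mk = false  [E.off > 22]
13. n1.val = 28  [28]
14. n1.cnt = 30  [len(S.lim) + 27]
15. n1.lab = true  [true]
16. n0.val = 21  [S₁.cnt * 2 - 39]
17. n0.cnt = 7  [S₁.cnt * -2 + 67]
18. n0.lab = false  [S₁.val > 28]

21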